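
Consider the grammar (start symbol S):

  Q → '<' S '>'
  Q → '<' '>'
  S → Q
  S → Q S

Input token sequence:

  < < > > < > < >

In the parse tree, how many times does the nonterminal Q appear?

[S [Q < [S [Q < >]] >] [S [Q < >] [S [Q < >]]]]

4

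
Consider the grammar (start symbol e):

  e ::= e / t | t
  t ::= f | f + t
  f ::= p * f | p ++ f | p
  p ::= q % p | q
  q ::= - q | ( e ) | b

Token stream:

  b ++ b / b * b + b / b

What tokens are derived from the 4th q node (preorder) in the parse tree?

b

[e [e [e [t [f [p [q b]] ++ [f [p [q b]]]]]] / [t [f [p [q b]] * [f [p [q b]]]] + [t [f [p [q b]]]]]] / [t [f [p [q b]]]]]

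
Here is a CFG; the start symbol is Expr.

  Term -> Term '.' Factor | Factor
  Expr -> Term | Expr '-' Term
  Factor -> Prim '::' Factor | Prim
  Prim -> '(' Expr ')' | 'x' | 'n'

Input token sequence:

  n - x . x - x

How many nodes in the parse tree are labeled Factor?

4

[Expr [Expr [Expr [Term [Factor [Prim n]]]] - [Term [Term [Factor [Prim x]]] . [Factor [Prim x]]]] - [Term [Factor [Prim x]]]]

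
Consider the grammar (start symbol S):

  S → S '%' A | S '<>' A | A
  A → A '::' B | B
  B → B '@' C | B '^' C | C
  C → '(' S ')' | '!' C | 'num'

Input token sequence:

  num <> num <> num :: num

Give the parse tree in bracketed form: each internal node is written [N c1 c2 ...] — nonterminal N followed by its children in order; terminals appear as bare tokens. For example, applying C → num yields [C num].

S
S <> A
S <> A <> A
A <> A <> A
B <> A <> A
C <> A <> A
num <> A <> A
num <> B <> A
num <> C <> A
num <> num <> A
num <> num <> A :: B
num <> num <> B :: B
num <> num <> C :: B
num <> num <> num :: B
num <> num <> num :: C
num <> num <> num :: num

[S [S [S [A [B [C num]]]] <> [A [B [C num]]]] <> [A [A [B [C num]]] :: [B [C num]]]]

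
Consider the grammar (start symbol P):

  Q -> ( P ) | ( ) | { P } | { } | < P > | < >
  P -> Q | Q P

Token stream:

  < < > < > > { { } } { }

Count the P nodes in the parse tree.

[P [Q < [P [Q < >] [P [Q < >]]] >] [P [Q { [P [Q { }]] }] [P [Q { }]]]]

6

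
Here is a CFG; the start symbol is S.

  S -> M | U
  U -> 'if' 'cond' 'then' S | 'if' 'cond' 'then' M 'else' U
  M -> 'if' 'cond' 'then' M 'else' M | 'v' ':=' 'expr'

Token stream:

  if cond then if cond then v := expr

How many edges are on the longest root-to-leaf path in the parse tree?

6

[S [U if cond then [S [U if cond then [S [M v := expr]]]]]]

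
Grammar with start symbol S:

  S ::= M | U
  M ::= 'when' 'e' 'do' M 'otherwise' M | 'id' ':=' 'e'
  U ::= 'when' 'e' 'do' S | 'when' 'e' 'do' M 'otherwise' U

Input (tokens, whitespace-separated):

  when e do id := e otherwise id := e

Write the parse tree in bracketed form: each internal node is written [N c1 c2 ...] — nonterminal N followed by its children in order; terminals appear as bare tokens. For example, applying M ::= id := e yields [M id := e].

[S [M when e do [M id := e] otherwise [M id := e]]]

S
M
when e do M otherwise M
when e do id := e otherwise M
when e do id := e otherwise id := e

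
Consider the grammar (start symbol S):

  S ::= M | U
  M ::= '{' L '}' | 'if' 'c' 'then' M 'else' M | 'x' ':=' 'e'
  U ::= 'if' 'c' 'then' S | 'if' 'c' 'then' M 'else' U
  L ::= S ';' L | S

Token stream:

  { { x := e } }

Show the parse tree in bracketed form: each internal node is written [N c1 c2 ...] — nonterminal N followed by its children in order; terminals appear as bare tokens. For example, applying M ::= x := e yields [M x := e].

[S [M { [L [S [M { [L [S [M x := e]]] }]]] }]]

S
M
{ L }
{ S }
{ M }
{ { L } }
{ { S } }
{ { M } }
{ { x := e } }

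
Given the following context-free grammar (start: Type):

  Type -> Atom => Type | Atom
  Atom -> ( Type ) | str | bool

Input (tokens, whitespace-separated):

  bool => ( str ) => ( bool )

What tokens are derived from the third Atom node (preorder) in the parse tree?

[Type [Atom bool] => [Type [Atom ( [Type [Atom str]] )] => [Type [Atom ( [Type [Atom bool]] )]]]]

str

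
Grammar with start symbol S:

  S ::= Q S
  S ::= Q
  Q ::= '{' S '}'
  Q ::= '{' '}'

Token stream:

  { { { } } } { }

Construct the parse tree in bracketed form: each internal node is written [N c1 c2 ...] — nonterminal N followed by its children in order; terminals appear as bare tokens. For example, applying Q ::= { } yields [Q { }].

S
Q S
{ S } S
{ Q } S
{ { S } } S
{ { Q } } S
{ { { } } } S
{ { { } } } Q
{ { { } } } { }

[S [Q { [S [Q { [S [Q { }]] }]] }] [S [Q { }]]]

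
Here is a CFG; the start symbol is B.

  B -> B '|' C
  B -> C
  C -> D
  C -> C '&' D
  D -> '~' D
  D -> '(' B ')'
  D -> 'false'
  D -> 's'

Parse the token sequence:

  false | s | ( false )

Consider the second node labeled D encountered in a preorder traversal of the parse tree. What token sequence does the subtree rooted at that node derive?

s

[B [B [B [C [D false]]] | [C [D s]]] | [C [D ( [B [C [D false]]] )]]]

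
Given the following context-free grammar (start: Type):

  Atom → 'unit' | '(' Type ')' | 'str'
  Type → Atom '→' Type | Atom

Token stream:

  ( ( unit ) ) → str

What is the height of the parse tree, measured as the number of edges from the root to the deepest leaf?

6

[Type [Atom ( [Type [Atom ( [Type [Atom unit]] )]] )] → [Type [Atom str]]]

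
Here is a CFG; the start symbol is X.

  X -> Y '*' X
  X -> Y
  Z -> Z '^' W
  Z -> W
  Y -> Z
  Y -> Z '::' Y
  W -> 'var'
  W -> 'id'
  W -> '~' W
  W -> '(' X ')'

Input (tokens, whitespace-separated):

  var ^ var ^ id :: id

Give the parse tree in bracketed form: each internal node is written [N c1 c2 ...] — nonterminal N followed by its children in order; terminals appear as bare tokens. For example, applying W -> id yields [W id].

[X [Y [Z [Z [Z [W var]] ^ [W var]] ^ [W id]] :: [Y [Z [W id]]]]]

X
Y
Z :: Y
Z ^ W :: Y
Z ^ W ^ W :: Y
W ^ W ^ W :: Y
var ^ W ^ W :: Y
var ^ var ^ W :: Y
var ^ var ^ id :: Y
var ^ var ^ id :: Z
var ^ var ^ id :: W
var ^ var ^ id :: id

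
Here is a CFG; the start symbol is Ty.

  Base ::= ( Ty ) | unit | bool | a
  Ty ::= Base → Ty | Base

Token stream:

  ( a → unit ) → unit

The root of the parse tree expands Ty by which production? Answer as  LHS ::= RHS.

[Ty [Base ( [Ty [Base a] → [Ty [Base unit]]] )] → [Ty [Base unit]]]

Ty ::= Base → Ty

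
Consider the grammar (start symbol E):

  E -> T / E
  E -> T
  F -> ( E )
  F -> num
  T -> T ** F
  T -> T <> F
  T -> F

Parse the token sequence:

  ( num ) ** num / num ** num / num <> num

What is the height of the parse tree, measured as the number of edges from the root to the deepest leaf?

[E [T [T [F ( [E [T [F num]]] )]] ** [F num]] / [E [T [T [F num]] ** [F num]] / [E [T [T [F num]] <> [F num]]]]]

7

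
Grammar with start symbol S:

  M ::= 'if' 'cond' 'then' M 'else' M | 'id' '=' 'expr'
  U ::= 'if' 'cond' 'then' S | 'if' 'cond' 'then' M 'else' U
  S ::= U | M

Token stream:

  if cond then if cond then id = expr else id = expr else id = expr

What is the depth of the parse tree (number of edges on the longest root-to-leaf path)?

4

[S [M if cond then [M if cond then [M id = expr] else [M id = expr]] else [M id = expr]]]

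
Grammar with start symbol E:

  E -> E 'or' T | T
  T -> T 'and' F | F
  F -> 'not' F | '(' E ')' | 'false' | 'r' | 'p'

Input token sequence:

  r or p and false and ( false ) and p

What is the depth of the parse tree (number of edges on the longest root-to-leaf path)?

7

[E [E [T [F r]]] or [T [T [T [T [F p]] and [F false]] and [F ( [E [T [F false]]] )]] and [F p]]]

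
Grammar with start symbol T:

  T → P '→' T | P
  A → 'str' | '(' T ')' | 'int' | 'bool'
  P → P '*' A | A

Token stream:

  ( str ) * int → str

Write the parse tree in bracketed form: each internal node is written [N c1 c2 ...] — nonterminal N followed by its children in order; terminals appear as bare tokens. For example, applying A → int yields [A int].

T
P → T
P * A → T
A * A → T
( T ) * A → T
( P ) * A → T
( A ) * A → T
( str ) * A → T
( str ) * int → T
( str ) * int → P
( str ) * int → A
( str ) * int → str

[T [P [P [A ( [T [P [A str]]] )]] * [A int]] → [T [P [A str]]]]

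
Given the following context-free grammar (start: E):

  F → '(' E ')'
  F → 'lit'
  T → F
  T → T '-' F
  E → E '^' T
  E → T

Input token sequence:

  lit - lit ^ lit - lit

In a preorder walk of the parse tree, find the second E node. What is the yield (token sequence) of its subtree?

lit - lit

[E [E [T [T [F lit]] - [F lit]]] ^ [T [T [F lit]] - [F lit]]]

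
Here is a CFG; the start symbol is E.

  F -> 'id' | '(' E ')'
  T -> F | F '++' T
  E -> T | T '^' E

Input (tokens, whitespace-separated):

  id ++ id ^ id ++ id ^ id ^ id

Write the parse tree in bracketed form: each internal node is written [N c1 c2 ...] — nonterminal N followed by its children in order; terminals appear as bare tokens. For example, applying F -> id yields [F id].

[E [T [F id] ++ [T [F id]]] ^ [E [T [F id] ++ [T [F id]]] ^ [E [T [F id]] ^ [E [T [F id]]]]]]

E
T ^ E
F ++ T ^ E
id ++ T ^ E
id ++ F ^ E
id ++ id ^ E
id ++ id ^ T ^ E
id ++ id ^ F ++ T ^ E
id ++ id ^ id ++ T ^ E
id ++ id ^ id ++ F ^ E
id ++ id ^ id ++ id ^ E
id ++ id ^ id ++ id ^ T ^ E
id ++ id ^ id ++ id ^ F ^ E
id ++ id ^ id ++ id ^ id ^ E
id ++ id ^ id ++ id ^ id ^ T
id ++ id ^ id ++ id ^ id ^ F
id ++ id ^ id ++ id ^ id ^ id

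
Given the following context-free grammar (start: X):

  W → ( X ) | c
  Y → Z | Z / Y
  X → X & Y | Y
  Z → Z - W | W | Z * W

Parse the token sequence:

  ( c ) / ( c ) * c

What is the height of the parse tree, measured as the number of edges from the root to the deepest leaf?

10

[X [Y [Z [W ( [X [Y [Z [W c]]]] )]] / [Y [Z [Z [W ( [X [Y [Z [W c]]]] )]] * [W c]]]]]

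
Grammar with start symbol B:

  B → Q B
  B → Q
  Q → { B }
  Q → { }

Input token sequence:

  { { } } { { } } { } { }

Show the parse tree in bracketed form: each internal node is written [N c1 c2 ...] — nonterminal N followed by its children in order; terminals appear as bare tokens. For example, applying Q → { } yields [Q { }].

B
Q B
{ B } B
{ Q } B
{ { } } B
{ { } } Q B
{ { } } { B } B
{ { } } { Q } B
{ { } } { { } } B
{ { } } { { } } Q B
{ { } } { { } } { } B
{ { } } { { } } { } Q
{ { } } { { } } { } { }

[B [Q { [B [Q { }]] }] [B [Q { [B [Q { }]] }] [B [Q { }] [B [Q { }]]]]]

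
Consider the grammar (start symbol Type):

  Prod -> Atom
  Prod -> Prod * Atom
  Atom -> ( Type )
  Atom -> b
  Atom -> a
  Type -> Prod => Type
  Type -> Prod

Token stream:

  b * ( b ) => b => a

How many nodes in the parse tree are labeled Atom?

5

[Type [Prod [Prod [Atom b]] * [Atom ( [Type [Prod [Atom b]]] )]] => [Type [Prod [Atom b]] => [Type [Prod [Atom a]]]]]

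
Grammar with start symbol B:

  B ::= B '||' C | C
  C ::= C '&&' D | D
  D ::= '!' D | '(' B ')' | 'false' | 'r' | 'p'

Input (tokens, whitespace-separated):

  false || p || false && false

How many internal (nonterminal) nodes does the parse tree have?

[B [B [B [C [D false]]] || [C [D p]]] || [C [C [D false]] && [D false]]]

11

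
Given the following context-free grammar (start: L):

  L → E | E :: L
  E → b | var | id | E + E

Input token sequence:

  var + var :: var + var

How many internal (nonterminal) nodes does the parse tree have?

8

[L [E [E var] + [E var]] :: [L [E [E var] + [E var]]]]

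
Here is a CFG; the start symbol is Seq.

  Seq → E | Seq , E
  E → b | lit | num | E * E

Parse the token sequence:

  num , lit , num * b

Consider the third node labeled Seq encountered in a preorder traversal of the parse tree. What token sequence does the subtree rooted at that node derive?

num

[Seq [Seq [Seq [E num]] , [E lit]] , [E [E num] * [E b]]]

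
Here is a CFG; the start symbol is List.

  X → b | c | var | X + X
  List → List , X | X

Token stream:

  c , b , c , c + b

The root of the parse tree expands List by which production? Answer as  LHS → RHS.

List → List , X

[List [List [List [List [X c]] , [X b]] , [X c]] , [X [X c] + [X b]]]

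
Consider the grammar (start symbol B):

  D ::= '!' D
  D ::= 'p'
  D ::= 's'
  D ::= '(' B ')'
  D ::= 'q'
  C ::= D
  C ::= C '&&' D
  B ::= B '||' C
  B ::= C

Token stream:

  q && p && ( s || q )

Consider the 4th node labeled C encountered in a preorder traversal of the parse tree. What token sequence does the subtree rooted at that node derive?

[B [C [C [C [D q]] && [D p]] && [D ( [B [B [C [D s]]] || [C [D q]]] )]]]

s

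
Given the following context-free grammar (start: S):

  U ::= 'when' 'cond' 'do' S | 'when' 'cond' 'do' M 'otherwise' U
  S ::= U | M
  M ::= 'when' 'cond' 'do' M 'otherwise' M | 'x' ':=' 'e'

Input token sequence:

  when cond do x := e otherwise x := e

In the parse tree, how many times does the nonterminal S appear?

1

[S [M when cond do [M x := e] otherwise [M x := e]]]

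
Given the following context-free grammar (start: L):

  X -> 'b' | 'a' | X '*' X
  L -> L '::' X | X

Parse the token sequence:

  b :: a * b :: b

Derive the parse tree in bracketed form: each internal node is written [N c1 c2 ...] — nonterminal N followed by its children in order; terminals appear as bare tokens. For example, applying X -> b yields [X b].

[L [L [L [X b]] :: [X [X a] * [X b]]] :: [X b]]

L
L :: X
L :: X :: X
X :: X :: X
b :: X :: X
b :: X * X :: X
b :: a * X :: X
b :: a * b :: X
b :: a * b :: b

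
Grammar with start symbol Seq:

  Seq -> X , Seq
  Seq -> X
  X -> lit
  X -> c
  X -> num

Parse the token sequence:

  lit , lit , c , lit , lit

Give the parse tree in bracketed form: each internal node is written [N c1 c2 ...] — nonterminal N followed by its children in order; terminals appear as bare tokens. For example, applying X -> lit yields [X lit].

Seq
X , Seq
lit , Seq
lit , X , Seq
lit , lit , Seq
lit , lit , X , Seq
lit , lit , c , Seq
lit , lit , c , X , Seq
lit , lit , c , lit , Seq
lit , lit , c , lit , X
lit , lit , c , lit , lit

[Seq [X lit] , [Seq [X lit] , [Seq [X c] , [Seq [X lit] , [Seq [X lit]]]]]]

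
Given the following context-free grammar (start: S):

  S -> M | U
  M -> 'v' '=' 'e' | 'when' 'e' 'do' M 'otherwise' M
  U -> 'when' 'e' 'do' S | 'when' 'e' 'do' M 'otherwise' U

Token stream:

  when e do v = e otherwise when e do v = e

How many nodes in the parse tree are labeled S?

2

[S [U when e do [M v = e] otherwise [U when e do [S [M v = e]]]]]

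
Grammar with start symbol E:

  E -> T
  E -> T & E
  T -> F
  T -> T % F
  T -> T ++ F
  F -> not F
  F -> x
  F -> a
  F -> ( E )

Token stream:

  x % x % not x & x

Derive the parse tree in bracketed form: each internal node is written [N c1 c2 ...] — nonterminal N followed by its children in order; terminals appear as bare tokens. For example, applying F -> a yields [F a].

E
T & E
T % F & E
T % F % F & E
F % F % F & E
x % F % F & E
x % x % F & E
x % x % not F & E
x % x % not x & E
x % x % not x & T
x % x % not x & F
x % x % not x & x

[E [T [T [T [F x]] % [F x]] % [F not [F x]]] & [E [T [F x]]]]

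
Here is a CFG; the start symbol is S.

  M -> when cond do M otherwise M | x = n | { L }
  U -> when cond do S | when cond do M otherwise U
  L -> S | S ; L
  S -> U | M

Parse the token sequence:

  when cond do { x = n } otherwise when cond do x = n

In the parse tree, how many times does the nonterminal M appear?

3

[S [U when cond do [M { [L [S [M x = n]]] }] otherwise [U when cond do [S [M x = n]]]]]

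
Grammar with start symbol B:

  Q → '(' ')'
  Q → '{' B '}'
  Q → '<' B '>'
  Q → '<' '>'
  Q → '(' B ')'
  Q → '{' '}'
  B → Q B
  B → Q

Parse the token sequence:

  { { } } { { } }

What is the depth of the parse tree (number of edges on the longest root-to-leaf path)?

5

[B [Q { [B [Q { }]] }] [B [Q { [B [Q { }]] }]]]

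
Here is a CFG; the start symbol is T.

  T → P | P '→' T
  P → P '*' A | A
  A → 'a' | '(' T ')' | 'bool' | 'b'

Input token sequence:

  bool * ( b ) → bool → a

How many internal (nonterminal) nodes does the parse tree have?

[T [P [P [A bool]] * [A ( [T [P [A b]]] )]] → [T [P [A bool]] → [T [P [A a]]]]]

14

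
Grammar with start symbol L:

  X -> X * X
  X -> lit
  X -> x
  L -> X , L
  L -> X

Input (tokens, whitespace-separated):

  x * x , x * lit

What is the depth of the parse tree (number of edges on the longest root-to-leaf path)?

4

[L [X [X x] * [X x]] , [L [X [X x] * [X lit]]]]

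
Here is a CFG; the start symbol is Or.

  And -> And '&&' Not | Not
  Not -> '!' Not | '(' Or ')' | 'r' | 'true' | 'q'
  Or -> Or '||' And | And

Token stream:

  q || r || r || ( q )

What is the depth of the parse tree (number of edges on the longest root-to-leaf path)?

[Or [Or [Or [Or [And [Not q]]] || [And [Not r]]] || [And [Not r]]] || [And [Not ( [Or [And [Not q]]] )]]]

6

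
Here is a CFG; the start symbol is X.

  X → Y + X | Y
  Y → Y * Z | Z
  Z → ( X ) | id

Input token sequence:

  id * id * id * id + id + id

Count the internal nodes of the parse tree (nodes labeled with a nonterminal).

15

[X [Y [Y [Y [Y [Z id]] * [Z id]] * [Z id]] * [Z id]] + [X [Y [Z id]] + [X [Y [Z id]]]]]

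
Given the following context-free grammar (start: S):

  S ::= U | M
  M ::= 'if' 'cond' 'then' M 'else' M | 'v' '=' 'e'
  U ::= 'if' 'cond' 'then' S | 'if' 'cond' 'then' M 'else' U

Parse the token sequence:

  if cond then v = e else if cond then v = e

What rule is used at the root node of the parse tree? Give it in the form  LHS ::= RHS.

[S [U if cond then [M v = e] else [U if cond then [S [M v = e]]]]]

S ::= U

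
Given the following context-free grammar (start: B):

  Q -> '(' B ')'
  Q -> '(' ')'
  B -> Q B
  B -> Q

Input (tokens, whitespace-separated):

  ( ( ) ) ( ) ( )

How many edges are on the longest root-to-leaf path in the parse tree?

4

[B [Q ( [B [Q ( )]] )] [B [Q ( )] [B [Q ( )]]]]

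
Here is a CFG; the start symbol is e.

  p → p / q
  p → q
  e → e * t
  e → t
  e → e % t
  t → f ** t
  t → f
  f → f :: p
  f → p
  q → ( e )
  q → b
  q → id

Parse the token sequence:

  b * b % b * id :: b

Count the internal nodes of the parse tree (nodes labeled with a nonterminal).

[e [e [e [e [t [f [p [q b]]]]] * [t [f [p [q b]]]]] % [t [f [p [q b]]]]] * [t [f [f [p [q id]]] :: [p [q b]]]]]

23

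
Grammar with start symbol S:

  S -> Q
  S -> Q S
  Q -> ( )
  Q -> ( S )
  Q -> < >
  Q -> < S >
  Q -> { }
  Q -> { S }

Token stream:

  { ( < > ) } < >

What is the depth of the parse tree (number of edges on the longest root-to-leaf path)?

6

[S [Q { [S [Q ( [S [Q < >]] )]] }] [S [Q < >]]]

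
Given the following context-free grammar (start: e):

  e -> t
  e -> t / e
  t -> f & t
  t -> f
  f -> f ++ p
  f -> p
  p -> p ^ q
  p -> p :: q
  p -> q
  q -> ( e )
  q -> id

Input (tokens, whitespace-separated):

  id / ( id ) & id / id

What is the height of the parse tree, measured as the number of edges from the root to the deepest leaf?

[e [t [f [p [q id]]]] / [e [t [f [p [q ( [e [t [f [p [q id]]]]] )]]] & [t [f [p [q id]]]]] / [e [t [f [p [q id]]]]]]]

11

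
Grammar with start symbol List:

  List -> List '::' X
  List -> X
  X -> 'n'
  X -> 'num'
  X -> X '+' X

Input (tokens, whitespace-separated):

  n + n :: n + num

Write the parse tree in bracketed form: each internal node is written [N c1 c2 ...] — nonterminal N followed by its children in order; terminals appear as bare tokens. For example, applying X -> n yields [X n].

[List [List [X [X n] + [X n]]] :: [X [X n] + [X num]]]

List
List :: X
X :: X
X + X :: X
n + X :: X
n + n :: X
n + n :: X + X
n + n :: n + X
n + n :: n + num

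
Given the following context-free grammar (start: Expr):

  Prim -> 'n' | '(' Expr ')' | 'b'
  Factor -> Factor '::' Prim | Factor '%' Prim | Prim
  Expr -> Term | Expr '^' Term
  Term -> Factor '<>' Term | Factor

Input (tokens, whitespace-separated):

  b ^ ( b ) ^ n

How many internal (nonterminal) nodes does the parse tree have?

[Expr [Expr [Expr [Term [Factor [Prim b]]]] ^ [Term [Factor [Prim ( [Expr [Term [Factor [Prim b]]]] )]]]] ^ [Term [Factor [Prim n]]]]

16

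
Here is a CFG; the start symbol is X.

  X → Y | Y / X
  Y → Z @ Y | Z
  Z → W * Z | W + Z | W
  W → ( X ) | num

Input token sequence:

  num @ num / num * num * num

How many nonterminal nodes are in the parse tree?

[X [Y [Z [W num]] @ [Y [Z [W num]]]] / [X [Y [Z [W num] * [Z [W num] * [Z [W num]]]]]]]

15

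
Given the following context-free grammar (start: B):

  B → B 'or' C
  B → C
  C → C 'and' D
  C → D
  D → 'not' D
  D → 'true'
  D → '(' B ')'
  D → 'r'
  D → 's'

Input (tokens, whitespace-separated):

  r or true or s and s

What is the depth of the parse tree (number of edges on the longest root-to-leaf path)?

[B [B [B [C [D r]]] or [C [D true]]] or [C [C [D s]] and [D s]]]

5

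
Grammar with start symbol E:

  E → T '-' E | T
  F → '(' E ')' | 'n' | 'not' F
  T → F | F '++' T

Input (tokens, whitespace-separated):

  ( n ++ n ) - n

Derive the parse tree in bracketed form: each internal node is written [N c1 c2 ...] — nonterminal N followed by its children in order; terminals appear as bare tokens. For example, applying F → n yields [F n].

E
T - E
F - E
( E ) - E
( T ) - E
( F ++ T ) - E
( n ++ T ) - E
( n ++ F ) - E
( n ++ n ) - E
( n ++ n ) - T
( n ++ n ) - F
( n ++ n ) - n

[E [T [F ( [E [T [F n] ++ [T [F n]]]] )]] - [E [T [F n]]]]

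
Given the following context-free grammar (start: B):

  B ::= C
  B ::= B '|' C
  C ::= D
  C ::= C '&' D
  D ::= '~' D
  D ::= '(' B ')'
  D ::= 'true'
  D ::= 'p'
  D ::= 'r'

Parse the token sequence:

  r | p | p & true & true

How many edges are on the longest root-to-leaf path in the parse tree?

5

[B [B [B [C [D r]]] | [C [D p]]] | [C [C [C [D p]] & [D true]] & [D true]]]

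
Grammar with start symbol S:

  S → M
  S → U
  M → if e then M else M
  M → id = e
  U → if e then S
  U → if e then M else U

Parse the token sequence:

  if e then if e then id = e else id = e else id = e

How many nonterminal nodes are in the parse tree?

6

[S [M if e then [M if e then [M id = e] else [M id = e]] else [M id = e]]]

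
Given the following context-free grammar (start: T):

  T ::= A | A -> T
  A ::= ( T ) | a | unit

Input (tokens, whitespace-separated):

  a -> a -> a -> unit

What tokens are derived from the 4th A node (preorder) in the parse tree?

unit

[T [A a] -> [T [A a] -> [T [A a] -> [T [A unit]]]]]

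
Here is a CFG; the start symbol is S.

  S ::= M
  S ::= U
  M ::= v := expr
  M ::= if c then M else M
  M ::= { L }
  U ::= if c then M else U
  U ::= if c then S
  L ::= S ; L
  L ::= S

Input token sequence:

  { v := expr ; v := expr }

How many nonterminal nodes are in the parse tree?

8

[S [M { [L [S [M v := expr]] ; [L [S [M v := expr]]]] }]]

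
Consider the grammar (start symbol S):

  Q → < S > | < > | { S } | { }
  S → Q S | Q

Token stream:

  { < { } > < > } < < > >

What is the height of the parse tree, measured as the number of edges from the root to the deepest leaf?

6

[S [Q { [S [Q < [S [Q { }]] >] [S [Q < >]]] }] [S [Q < [S [Q < >]] >]]]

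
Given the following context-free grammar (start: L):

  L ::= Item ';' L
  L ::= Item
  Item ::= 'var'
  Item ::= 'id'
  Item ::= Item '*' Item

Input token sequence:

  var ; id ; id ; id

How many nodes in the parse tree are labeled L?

4

[L [Item var] ; [L [Item id] ; [L [Item id] ; [L [Item id]]]]]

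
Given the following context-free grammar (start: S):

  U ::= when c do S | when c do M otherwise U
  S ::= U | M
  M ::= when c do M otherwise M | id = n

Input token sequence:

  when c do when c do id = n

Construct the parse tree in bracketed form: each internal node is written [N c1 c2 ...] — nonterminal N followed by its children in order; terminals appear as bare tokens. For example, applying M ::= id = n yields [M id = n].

[S [U when c do [S [U when c do [S [M id = n]]]]]]

S
U
when c do S
when c do U
when c do when c do S
when c do when c do M
when c do when c do id = n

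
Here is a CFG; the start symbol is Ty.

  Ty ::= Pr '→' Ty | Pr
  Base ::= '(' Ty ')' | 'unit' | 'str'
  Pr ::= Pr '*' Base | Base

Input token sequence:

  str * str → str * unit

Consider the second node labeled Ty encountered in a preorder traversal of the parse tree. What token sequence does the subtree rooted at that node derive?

str * unit

[Ty [Pr [Pr [Base str]] * [Base str]] → [Ty [Pr [Pr [Base str]] * [Base unit]]]]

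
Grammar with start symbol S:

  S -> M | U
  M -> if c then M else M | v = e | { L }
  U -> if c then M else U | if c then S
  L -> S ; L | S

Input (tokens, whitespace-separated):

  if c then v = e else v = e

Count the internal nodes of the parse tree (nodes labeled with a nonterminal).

4

[S [M if c then [M v = e] else [M v = e]]]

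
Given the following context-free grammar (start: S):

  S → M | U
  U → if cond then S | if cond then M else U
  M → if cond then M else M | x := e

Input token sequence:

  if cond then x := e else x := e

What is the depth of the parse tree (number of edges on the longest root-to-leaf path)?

3

[S [M if cond then [M x := e] else [M x := e]]]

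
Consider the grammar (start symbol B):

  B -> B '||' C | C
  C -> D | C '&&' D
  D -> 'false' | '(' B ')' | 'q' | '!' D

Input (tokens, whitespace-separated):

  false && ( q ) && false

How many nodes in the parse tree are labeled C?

[B [C [C [C [D false]] && [D ( [B [C [D q]]] )]] && [D false]]]

4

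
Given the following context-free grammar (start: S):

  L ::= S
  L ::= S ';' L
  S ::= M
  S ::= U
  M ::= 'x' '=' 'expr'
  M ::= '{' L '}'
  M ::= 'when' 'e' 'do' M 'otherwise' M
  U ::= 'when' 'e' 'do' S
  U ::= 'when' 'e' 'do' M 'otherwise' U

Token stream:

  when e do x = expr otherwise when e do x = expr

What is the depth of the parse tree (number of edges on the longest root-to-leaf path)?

[S [U when e do [M x = expr] otherwise [U when e do [S [M x = expr]]]]]

5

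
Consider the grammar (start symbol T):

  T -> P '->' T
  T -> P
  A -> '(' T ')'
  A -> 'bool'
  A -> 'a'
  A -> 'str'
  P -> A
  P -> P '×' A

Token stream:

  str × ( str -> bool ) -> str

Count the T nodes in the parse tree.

4

[T [P [P [A str]] × [A ( [T [P [A str]] -> [T [P [A bool]]]] )]] -> [T [P [A str]]]]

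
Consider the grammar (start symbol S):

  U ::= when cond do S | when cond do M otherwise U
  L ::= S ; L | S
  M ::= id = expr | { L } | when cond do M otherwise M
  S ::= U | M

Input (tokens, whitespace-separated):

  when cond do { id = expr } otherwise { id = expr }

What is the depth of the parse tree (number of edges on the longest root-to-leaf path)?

6

[S [M when cond do [M { [L [S [M id = expr]]] }] otherwise [M { [L [S [M id = expr]]] }]]]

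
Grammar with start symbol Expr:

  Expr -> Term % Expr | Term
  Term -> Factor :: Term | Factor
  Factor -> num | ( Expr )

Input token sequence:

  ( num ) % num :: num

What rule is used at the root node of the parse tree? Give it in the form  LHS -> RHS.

Expr -> Term % Expr

[Expr [Term [Factor ( [Expr [Term [Factor num]]] )]] % [Expr [Term [Factor num] :: [Term [Factor num]]]]]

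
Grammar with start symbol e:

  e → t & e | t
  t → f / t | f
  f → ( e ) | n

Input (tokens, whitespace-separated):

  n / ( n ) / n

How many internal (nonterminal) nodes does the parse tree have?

10

[e [t [f n] / [t [f ( [e [t [f n]]] )] / [t [f n]]]]]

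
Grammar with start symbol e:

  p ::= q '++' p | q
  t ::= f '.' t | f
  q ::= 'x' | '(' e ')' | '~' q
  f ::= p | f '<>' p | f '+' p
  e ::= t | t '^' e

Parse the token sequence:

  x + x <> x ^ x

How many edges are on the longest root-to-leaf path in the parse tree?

7

[e [t [f [f [f [p [q x]]] + [p [q x]]] <> [p [q x]]]] ^ [e [t [f [p [q x]]]]]]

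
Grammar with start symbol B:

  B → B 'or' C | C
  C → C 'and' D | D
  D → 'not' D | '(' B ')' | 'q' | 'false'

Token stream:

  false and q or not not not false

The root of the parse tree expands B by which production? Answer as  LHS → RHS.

B → B 'or' C

[B [B [C [C [D false]] and [D q]]] or [C [D not [D not [D not [D false]]]]]]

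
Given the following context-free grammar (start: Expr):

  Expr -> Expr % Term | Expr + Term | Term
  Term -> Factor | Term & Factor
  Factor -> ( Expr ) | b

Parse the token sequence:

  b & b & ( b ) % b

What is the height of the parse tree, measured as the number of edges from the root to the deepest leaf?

[Expr [Expr [Term [Term [Term [Factor b]] & [Factor b]] & [Factor ( [Expr [Term [Factor b]]] )]]] % [Term [Factor b]]]

7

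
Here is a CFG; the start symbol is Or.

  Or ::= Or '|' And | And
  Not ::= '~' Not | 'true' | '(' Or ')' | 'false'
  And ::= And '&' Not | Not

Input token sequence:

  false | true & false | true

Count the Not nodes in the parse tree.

[Or [Or [Or [And [Not false]]] | [And [And [Not true]] & [Not false]]] | [And [Not true]]]

4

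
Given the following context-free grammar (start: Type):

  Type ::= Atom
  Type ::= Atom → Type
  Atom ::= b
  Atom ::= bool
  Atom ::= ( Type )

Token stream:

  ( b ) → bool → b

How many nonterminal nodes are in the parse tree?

[Type [Atom ( [Type [Atom b]] )] → [Type [Atom bool] → [Type [Atom b]]]]

8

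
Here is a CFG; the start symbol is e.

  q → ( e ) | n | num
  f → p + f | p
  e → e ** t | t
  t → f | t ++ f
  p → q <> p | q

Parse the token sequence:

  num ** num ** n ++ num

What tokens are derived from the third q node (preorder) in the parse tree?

n

[e [e [e [t [f [p [q num]]]]] ** [t [f [p [q num]]]]] ** [t [t [f [p [q n]]]] ++ [f [p [q num]]]]]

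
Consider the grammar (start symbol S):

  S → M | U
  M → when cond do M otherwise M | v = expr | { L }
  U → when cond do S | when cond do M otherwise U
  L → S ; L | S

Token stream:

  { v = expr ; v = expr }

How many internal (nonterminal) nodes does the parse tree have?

8

[S [M { [L [S [M v = expr]] ; [L [S [M v = expr]]]] }]]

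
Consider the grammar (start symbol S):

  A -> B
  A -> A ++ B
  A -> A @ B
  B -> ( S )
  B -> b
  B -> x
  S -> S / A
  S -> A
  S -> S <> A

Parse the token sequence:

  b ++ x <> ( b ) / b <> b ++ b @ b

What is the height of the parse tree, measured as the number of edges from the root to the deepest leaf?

[S [S [S [S [A [A [B b]] ++ [B x]]] <> [A [B ( [S [A [B b]]] )]]] / [A [B b]]] <> [A [A [A [B b]] ++ [B b]] @ [B b]]]

8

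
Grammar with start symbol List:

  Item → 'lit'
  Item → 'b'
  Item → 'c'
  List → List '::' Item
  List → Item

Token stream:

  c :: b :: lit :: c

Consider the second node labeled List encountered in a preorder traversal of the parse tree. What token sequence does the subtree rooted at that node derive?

[List [List [List [List [Item c]] :: [Item b]] :: [Item lit]] :: [Item c]]

c :: b :: lit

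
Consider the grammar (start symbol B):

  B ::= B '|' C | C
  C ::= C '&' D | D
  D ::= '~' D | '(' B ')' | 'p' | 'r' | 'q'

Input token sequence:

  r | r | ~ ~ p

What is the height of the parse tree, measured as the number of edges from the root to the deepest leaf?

5

[B [B [B [C [D r]]] | [C [D r]]] | [C [D ~ [D ~ [D p]]]]]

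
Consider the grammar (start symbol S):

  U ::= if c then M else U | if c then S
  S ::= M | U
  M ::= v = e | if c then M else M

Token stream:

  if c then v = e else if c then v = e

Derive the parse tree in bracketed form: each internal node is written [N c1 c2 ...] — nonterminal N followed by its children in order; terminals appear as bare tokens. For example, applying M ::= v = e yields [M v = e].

S
U
if c then M else U
if c then v = e else U
if c then v = e else if c then S
if c then v = e else if c then M
if c then v = e else if c then v = e

[S [U if c then [M v = e] else [U if c then [S [M v = e]]]]]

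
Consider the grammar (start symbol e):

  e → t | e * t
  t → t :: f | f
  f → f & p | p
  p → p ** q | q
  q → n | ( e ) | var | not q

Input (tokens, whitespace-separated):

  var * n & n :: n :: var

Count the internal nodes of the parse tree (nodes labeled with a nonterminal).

21

[e [e [t [f [p [q var]]]]] * [t [t [t [f [f [p [q n]]] & [p [q n]]]] :: [f [p [q n]]]] :: [f [p [q var]]]]]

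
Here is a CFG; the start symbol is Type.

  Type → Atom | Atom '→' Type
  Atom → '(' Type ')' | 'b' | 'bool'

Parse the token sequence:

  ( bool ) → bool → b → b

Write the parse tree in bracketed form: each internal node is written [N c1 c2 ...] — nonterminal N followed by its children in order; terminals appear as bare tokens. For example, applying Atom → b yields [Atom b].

[Type [Atom ( [Type [Atom bool]] )] → [Type [Atom bool] → [Type [Atom b] → [Type [Atom b]]]]]

Type
Atom → Type
( Type ) → Type
( Atom ) → Type
( bool ) → Type
( bool ) → Atom → Type
( bool ) → bool → Type
( bool ) → bool → Atom → Type
( bool ) → bool → b → Type
( bool ) → bool → b → Atom
( bool ) → bool → b → b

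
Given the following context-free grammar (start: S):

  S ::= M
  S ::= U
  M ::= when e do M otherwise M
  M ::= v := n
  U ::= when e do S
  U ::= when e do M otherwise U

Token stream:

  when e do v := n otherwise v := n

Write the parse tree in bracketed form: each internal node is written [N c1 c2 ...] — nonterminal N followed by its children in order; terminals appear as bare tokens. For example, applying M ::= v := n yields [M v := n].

S
M
when e do M otherwise M
when e do v := n otherwise M
when e do v := n otherwise v := n

[S [M when e do [M v := n] otherwise [M v := n]]]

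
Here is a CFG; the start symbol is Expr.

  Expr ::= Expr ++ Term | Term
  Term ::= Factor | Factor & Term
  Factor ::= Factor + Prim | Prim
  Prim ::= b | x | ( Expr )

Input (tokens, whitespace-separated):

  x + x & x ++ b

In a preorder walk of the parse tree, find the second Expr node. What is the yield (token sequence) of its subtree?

x + x & x

[Expr [Expr [Term [Factor [Factor [Prim x]] + [Prim x]] & [Term [Factor [Prim x]]]]] ++ [Term [Factor [Prim b]]]]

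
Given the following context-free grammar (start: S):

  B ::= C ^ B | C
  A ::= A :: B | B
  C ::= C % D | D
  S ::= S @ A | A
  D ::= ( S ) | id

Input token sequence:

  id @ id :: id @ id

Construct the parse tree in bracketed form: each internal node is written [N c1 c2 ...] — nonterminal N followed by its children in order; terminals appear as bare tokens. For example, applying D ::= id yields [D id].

[S [S [S [A [B [C [D id]]]]] @ [A [A [B [C [D id]]]] :: [B [C [D id]]]]] @ [A [B [C [D id]]]]]

S
S @ A
S @ A @ A
A @ A @ A
B @ A @ A
C @ A @ A
D @ A @ A
id @ A @ A
id @ A :: B @ A
id @ B :: B @ A
id @ C :: B @ A
id @ D :: B @ A
id @ id :: B @ A
id @ id :: C @ A
id @ id :: D @ A
id @ id :: id @ A
id @ id :: id @ B
id @ id :: id @ C
id @ id :: id @ D
id @ id :: id @ id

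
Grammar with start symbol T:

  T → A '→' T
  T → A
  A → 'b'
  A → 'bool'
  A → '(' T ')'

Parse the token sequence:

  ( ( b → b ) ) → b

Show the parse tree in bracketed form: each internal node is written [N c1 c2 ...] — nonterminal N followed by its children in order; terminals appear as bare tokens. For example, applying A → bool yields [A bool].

[T [A ( [T [A ( [T [A b] → [T [A b]]] )]] )] → [T [A b]]]

T
A → T
( T ) → T
( A ) → T
( ( T ) ) → T
( ( A → T ) ) → T
( ( b → T ) ) → T
( ( b → A ) ) → T
( ( b → b ) ) → T
( ( b → b ) ) → A
( ( b → b ) ) → b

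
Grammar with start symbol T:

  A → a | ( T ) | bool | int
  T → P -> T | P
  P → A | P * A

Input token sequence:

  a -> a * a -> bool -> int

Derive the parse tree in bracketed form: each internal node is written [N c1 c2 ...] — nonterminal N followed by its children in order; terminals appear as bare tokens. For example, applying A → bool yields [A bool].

T
P -> T
A -> T
a -> T
a -> P -> T
a -> P * A -> T
a -> A * A -> T
a -> a * A -> T
a -> a * a -> T
a -> a * a -> P -> T
a -> a * a -> A -> T
a -> a * a -> bool -> T
a -> a * a -> bool -> P
a -> a * a -> bool -> A
a -> a * a -> bool -> int

[T [P [A a]] -> [T [P [P [A a]] * [A a]] -> [T [P [A bool]] -> [T [P [A int]]]]]]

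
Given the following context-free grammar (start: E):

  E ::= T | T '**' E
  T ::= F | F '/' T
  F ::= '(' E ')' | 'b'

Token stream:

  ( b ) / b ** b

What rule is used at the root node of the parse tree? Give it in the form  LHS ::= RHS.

[E [T [F ( [E [T [F b]]] )] / [T [F b]]] ** [E [T [F b]]]]

E ::= T '**' E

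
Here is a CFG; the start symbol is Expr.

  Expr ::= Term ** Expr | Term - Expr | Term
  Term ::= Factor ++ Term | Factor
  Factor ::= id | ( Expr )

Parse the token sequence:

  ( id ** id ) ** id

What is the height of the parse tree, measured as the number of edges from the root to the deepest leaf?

7

[Expr [Term [Factor ( [Expr [Term [Factor id]] ** [Expr [Term [Factor id]]]] )]] ** [Expr [Term [Factor id]]]]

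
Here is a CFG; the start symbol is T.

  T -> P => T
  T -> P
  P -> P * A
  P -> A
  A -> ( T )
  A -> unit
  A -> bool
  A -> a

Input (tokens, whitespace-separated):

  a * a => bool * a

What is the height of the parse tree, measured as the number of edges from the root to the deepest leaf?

[T [P [P [A a]] * [A a]] => [T [P [P [A bool]] * [A a]]]]

5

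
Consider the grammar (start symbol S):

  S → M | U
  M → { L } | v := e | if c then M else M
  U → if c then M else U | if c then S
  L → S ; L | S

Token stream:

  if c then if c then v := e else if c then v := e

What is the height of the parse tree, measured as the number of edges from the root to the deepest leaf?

7

[S [U if c then [S [U if c then [M v := e] else [U if c then [S [M v := e]]]]]]]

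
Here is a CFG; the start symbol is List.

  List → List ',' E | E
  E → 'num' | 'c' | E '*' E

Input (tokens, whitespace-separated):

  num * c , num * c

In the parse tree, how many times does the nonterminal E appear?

6

[List [List [E [E num] * [E c]]] , [E [E num] * [E c]]]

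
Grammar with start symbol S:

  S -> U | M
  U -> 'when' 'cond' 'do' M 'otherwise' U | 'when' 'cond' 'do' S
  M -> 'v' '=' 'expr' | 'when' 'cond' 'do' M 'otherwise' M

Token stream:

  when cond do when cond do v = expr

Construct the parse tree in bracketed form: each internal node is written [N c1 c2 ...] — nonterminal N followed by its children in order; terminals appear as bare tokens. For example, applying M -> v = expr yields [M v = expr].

S
U
when cond do S
when cond do U
when cond do when cond do S
when cond do when cond do M
when cond do when cond do v = expr

[S [U when cond do [S [U when cond do [S [M v = expr]]]]]]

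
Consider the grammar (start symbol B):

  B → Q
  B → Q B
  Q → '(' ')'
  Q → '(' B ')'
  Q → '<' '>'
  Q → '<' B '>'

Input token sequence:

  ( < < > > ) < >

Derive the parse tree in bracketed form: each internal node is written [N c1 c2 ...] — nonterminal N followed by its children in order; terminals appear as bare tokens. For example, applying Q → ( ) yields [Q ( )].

B
Q B
( B ) B
( Q ) B
( < B > ) B
( < Q > ) B
( < < > > ) B
( < < > > ) Q
( < < > > ) < >

[B [Q ( [B [Q < [B [Q < >]] >]] )] [B [Q < >]]]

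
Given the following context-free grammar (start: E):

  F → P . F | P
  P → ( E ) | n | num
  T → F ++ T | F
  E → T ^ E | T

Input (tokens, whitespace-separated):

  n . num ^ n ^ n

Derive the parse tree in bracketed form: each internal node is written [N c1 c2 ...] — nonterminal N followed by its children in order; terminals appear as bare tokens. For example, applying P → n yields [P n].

[E [T [F [P n] . [F [P num]]]] ^ [E [T [F [P n]]] ^ [E [T [F [P n]]]]]]

E
T ^ E
F ^ E
P . F ^ E
n . F ^ E
n . P ^ E
n . num ^ E
n . num ^ T ^ E
n . num ^ F ^ E
n . num ^ P ^ E
n . num ^ n ^ E
n . num ^ n ^ T
n . num ^ n ^ F
n . num ^ n ^ P
n . num ^ n ^ n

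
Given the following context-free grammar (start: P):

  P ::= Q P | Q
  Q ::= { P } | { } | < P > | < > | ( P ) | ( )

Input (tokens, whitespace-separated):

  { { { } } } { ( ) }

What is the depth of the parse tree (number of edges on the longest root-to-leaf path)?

[P [Q { [P [Q { [P [Q { }]] }]] }] [P [Q { [P [Q ( )]] }]]]

6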